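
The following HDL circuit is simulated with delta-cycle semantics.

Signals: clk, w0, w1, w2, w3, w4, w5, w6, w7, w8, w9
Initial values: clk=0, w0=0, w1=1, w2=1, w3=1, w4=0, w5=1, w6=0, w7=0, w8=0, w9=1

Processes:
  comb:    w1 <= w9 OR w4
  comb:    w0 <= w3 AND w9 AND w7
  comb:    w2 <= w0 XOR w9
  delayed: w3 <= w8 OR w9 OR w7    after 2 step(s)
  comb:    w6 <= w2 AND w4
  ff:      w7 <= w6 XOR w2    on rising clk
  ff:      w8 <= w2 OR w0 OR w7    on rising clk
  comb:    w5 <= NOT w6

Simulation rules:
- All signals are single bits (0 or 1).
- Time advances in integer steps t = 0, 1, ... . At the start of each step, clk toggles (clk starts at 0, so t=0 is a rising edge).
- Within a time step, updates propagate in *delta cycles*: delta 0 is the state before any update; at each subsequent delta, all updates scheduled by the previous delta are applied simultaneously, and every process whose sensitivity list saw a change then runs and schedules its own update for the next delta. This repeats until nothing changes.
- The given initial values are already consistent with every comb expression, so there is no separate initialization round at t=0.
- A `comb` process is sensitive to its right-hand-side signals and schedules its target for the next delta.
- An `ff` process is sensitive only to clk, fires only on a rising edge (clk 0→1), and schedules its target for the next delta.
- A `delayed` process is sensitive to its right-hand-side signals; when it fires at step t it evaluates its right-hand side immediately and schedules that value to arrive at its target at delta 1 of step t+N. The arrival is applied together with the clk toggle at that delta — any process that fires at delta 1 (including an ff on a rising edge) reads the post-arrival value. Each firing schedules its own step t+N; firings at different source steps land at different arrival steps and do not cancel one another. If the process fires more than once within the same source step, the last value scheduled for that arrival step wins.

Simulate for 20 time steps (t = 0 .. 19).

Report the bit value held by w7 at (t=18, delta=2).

0

t0.Δ0 w3=1 clk=0 w1=1 w7=0 w2=1 w5=1 w4=0 w6=0 w0=0 w8=0 w9=1
t0.Δ1 w3=1 clk=1 w1=1 w7=0 w2=1 w5=1 w4=0 w6=0 w0=0 w8=0 w9=1
t0.Δ2 w3=1 clk=1 w1=1 w7=1 w2=1 w5=1 w4=0 w6=0 w0=0 w8=1 w9=1
t0.Δ3 w3=1 clk=1 w1=1 w7=1 w2=1 w5=1 w4=0 w6=0 w0=1 w8=1 w9=1
t0.Δ4 w3=1 clk=1 w1=1 w7=1 w2=0 w5=1 w4=0 w6=0 w0=1 w8=1 w9=1
t1.Δ0 w3=1 clk=1 w1=1 w7=1 w2=0 w5=1 w4=0 w6=0 w0=1 w8=1 w9=1
t1.Δ1 w3=1 clk=0 w1=1 w7=1 w2=0 w5=1 w4=0 w6=0 w0=1 w8=1 w9=1
t2.Δ0 w3=1 clk=0 w1=1 w7=1 w2=0 w5=1 w4=0 w6=0 w0=1 w8=1 w9=1
t2.Δ1 w3=1 clk=1 w1=1 w7=1 w2=0 w5=1 w4=0 w6=0 w0=1 w8=1 w9=1
t2.Δ2 w3=1 clk=1 w1=1 w7=0 w2=0 w5=1 w4=0 w6=0 w0=1 w8=1 w9=1
t2.Δ3 w3=1 clk=1 w1=1 w7=0 w2=0 w5=1 w4=0 w6=0 w0=0 w8=1 w9=1
t2.Δ4 w3=1 clk=1 w1=1 w7=0 w2=1 w5=1 w4=0 w6=0 w0=0 w8=1 w9=1
t3.Δ0 w3=1 clk=1 w1=1 w7=0 w2=1 w5=1 w4=0 w6=0 w0=0 w8=1 w9=1
t3.Δ1 w3=1 clk=0 w1=1 w7=0 w2=1 w5=1 w4=0 w6=0 w0=0 w8=1 w9=1
t4.Δ0 w3=1 clk=0 w1=1 w7=0 w2=1 w5=1 w4=0 w6=0 w0=0 w8=1 w9=1
t4.Δ1 w3=1 clk=1 w1=1 w7=0 w2=1 w5=1 w4=0 w6=0 w0=0 w8=1 w9=1
t4.Δ2 w3=1 clk=1 w1=1 w7=1 w2=1 w5=1 w4=0 w6=0 w0=0 w8=1 w9=1
t4.Δ3 w3=1 clk=1 w1=1 w7=1 w2=1 w5=1 w4=0 w6=0 w0=1 w8=1 w9=1
t4.Δ4 w3=1 clk=1 w1=1 w7=1 w2=0 w5=1 w4=0 w6=0 w0=1 w8=1 w9=1
t5.Δ0 w3=1 clk=1 w1=1 w7=1 w2=0 w5=1 w4=0 w6=0 w0=1 w8=1 w9=1
t5.Δ1 w3=1 clk=0 w1=1 w7=1 w2=0 w5=1 w4=0 w6=0 w0=1 w8=1 w9=1
t6.Δ0 w3=1 clk=0 w1=1 w7=1 w2=0 w5=1 w4=0 w6=0 w0=1 w8=1 w9=1
t6.Δ1 w3=1 clk=1 w1=1 w7=1 w2=0 w5=1 w4=0 w6=0 w0=1 w8=1 w9=1
t6.Δ2 w3=1 clk=1 w1=1 w7=0 w2=0 w5=1 w4=0 w6=0 w0=1 w8=1 w9=1
t6.Δ3 w3=1 clk=1 w1=1 w7=0 w2=0 w5=1 w4=0 w6=0 w0=0 w8=1 w9=1
t6.Δ4 w3=1 clk=1 w1=1 w7=0 w2=1 w5=1 w4=0 w6=0 w0=0 w8=1 w9=1
t7.Δ0 w3=1 clk=1 w1=1 w7=0 w2=1 w5=1 w4=0 w6=0 w0=0 w8=1 w9=1
t7.Δ1 w3=1 clk=0 w1=1 w7=0 w2=1 w5=1 w4=0 w6=0 w0=0 w8=1 w9=1
t8.Δ0 w3=1 clk=0 w1=1 w7=0 w2=1 w5=1 w4=0 w6=0 w0=0 w8=1 w9=1
t8.Δ1 w3=1 clk=1 w1=1 w7=0 w2=1 w5=1 w4=0 w6=0 w0=0 w8=1 w9=1
t8.Δ2 w3=1 clk=1 w1=1 w7=1 w2=1 w5=1 w4=0 w6=0 w0=0 w8=1 w9=1
t8.Δ3 w3=1 clk=1 w1=1 w7=1 w2=1 w5=1 w4=0 w6=0 w0=1 w8=1 w9=1
t8.Δ4 w3=1 clk=1 w1=1 w7=1 w2=0 w5=1 w4=0 w6=0 w0=1 w8=1 w9=1
t9.Δ0 w3=1 clk=1 w1=1 w7=1 w2=0 w5=1 w4=0 w6=0 w0=1 w8=1 w9=1
t9.Δ1 w3=1 clk=0 w1=1 w7=1 w2=0 w5=1 w4=0 w6=0 w0=1 w8=1 w9=1
t10.Δ0 w3=1 clk=0 w1=1 w7=1 w2=0 w5=1 w4=0 w6=0 w0=1 w8=1 w9=1
t10.Δ1 w3=1 clk=1 w1=1 w7=1 w2=0 w5=1 w4=0 w6=0 w0=1 w8=1 w9=1
t10.Δ2 w3=1 clk=1 w1=1 w7=0 w2=0 w5=1 w4=0 w6=0 w0=1 w8=1 w9=1
t10.Δ3 w3=1 clk=1 w1=1 w7=0 w2=0 w5=1 w4=0 w6=0 w0=0 w8=1 w9=1
t10.Δ4 w3=1 clk=1 w1=1 w7=0 w2=1 w5=1 w4=0 w6=0 w0=0 w8=1 w9=1
t11.Δ0 w3=1 clk=1 w1=1 w7=0 w2=1 w5=1 w4=0 w6=0 w0=0 w8=1 w9=1
t11.Δ1 w3=1 clk=0 w1=1 w7=0 w2=1 w5=1 w4=0 w6=0 w0=0 w8=1 w9=1
t12.Δ0 w3=1 clk=0 w1=1 w7=0 w2=1 w5=1 w4=0 w6=0 w0=0 w8=1 w9=1
t12.Δ1 w3=1 clk=1 w1=1 w7=0 w2=1 w5=1 w4=0 w6=0 w0=0 w8=1 w9=1
t12.Δ2 w3=1 clk=1 w1=1 w7=1 w2=1 w5=1 w4=0 w6=0 w0=0 w8=1 w9=1
t12.Δ3 w3=1 clk=1 w1=1 w7=1 w2=1 w5=1 w4=0 w6=0 w0=1 w8=1 w9=1
t12.Δ4 w3=1 clk=1 w1=1 w7=1 w2=0 w5=1 w4=0 w6=0 w0=1 w8=1 w9=1
t13.Δ0 w3=1 clk=1 w1=1 w7=1 w2=0 w5=1 w4=0 w6=0 w0=1 w8=1 w9=1
t13.Δ1 w3=1 clk=0 w1=1 w7=1 w2=0 w5=1 w4=0 w6=0 w0=1 w8=1 w9=1
t14.Δ0 w3=1 clk=0 w1=1 w7=1 w2=0 w5=1 w4=0 w6=0 w0=1 w8=1 w9=1
t14.Δ1 w3=1 clk=1 w1=1 w7=1 w2=0 w5=1 w4=0 w6=0 w0=1 w8=1 w9=1
t14.Δ2 w3=1 clk=1 w1=1 w7=0 w2=0 w5=1 w4=0 w6=0 w0=1 w8=1 w9=1
t14.Δ3 w3=1 clk=1 w1=1 w7=0 w2=0 w5=1 w4=0 w6=0 w0=0 w8=1 w9=1
t14.Δ4 w3=1 clk=1 w1=1 w7=0 w2=1 w5=1 w4=0 w6=0 w0=0 w8=1 w9=1
t15.Δ0 w3=1 clk=1 w1=1 w7=0 w2=1 w5=1 w4=0 w6=0 w0=0 w8=1 w9=1
t15.Δ1 w3=1 clk=0 w1=1 w7=0 w2=1 w5=1 w4=0 w6=0 w0=0 w8=1 w9=1
t16.Δ0 w3=1 clk=0 w1=1 w7=0 w2=1 w5=1 w4=0 w6=0 w0=0 w8=1 w9=1
t16.Δ1 w3=1 clk=1 w1=1 w7=0 w2=1 w5=1 w4=0 w6=0 w0=0 w8=1 w9=1
t16.Δ2 w3=1 clk=1 w1=1 w7=1 w2=1 w5=1 w4=0 w6=0 w0=0 w8=1 w9=1
t16.Δ3 w3=1 clk=1 w1=1 w7=1 w2=1 w5=1 w4=0 w6=0 w0=1 w8=1 w9=1
t16.Δ4 w3=1 clk=1 w1=1 w7=1 w2=0 w5=1 w4=0 w6=0 w0=1 w8=1 w9=1
t17.Δ0 w3=1 clk=1 w1=1 w7=1 w2=0 w5=1 w4=0 w6=0 w0=1 w8=1 w9=1
t17.Δ1 w3=1 clk=0 w1=1 w7=1 w2=0 w5=1 w4=0 w6=0 w0=1 w8=1 w9=1
t18.Δ0 w3=1 clk=0 w1=1 w7=1 w2=0 w5=1 w4=0 w6=0 w0=1 w8=1 w9=1
t18.Δ1 w3=1 clk=1 w1=1 w7=1 w2=0 w5=1 w4=0 w6=0 w0=1 w8=1 w9=1
t18.Δ2 w3=1 clk=1 w1=1 w7=0 w2=0 w5=1 w4=0 w6=0 w0=1 w8=1 w9=1
t18.Δ3 w3=1 clk=1 w1=1 w7=0 w2=0 w5=1 w4=0 w6=0 w0=0 w8=1 w9=1
t18.Δ4 w3=1 clk=1 w1=1 w7=0 w2=1 w5=1 w4=0 w6=0 w0=0 w8=1 w9=1
t19.Δ0 w3=1 clk=1 w1=1 w7=0 w2=1 w5=1 w4=0 w6=0 w0=0 w8=1 w9=1
t19.Δ1 w3=1 clk=0 w1=1 w7=0 w2=1 w5=1 w4=0 w6=0 w0=0 w8=1 w9=1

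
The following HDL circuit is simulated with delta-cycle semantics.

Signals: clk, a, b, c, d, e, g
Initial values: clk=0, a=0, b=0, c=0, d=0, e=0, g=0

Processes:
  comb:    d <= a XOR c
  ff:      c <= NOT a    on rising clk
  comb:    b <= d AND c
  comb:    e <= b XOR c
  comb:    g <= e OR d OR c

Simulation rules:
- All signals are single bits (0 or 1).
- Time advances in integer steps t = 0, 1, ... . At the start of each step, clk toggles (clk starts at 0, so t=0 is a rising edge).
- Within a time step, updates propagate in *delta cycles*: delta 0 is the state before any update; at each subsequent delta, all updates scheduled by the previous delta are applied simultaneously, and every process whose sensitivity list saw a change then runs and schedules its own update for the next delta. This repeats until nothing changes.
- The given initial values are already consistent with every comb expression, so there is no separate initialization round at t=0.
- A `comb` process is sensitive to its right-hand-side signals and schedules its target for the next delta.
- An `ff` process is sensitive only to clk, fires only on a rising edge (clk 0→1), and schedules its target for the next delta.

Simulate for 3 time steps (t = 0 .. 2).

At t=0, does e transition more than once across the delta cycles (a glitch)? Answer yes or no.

yes

t0.Δ0 d=0 g=0 a=0 c=0 b=0 e=0 clk=0
t0.Δ1 d=0 g=0 a=0 c=0 b=0 e=0 clk=1
t0.Δ2 d=0 g=0 a=0 c=1 b=0 e=0 clk=1
t0.Δ3 d=1 g=1 a=0 c=1 b=0 e=1 clk=1
t0.Δ4 d=1 g=1 a=0 c=1 b=1 e=1 clk=1
t0.Δ5 d=1 g=1 a=0 c=1 b=1 e=0 clk=1
t1.Δ0 d=1 g=1 a=0 c=1 b=1 e=0 clk=1
t1.Δ1 d=1 g=1 a=0 c=1 b=1 e=0 clk=0
t2.Δ0 d=1 g=1 a=0 c=1 b=1 e=0 clk=0
t2.Δ1 d=1 g=1 a=0 c=1 b=1 e=0 clk=1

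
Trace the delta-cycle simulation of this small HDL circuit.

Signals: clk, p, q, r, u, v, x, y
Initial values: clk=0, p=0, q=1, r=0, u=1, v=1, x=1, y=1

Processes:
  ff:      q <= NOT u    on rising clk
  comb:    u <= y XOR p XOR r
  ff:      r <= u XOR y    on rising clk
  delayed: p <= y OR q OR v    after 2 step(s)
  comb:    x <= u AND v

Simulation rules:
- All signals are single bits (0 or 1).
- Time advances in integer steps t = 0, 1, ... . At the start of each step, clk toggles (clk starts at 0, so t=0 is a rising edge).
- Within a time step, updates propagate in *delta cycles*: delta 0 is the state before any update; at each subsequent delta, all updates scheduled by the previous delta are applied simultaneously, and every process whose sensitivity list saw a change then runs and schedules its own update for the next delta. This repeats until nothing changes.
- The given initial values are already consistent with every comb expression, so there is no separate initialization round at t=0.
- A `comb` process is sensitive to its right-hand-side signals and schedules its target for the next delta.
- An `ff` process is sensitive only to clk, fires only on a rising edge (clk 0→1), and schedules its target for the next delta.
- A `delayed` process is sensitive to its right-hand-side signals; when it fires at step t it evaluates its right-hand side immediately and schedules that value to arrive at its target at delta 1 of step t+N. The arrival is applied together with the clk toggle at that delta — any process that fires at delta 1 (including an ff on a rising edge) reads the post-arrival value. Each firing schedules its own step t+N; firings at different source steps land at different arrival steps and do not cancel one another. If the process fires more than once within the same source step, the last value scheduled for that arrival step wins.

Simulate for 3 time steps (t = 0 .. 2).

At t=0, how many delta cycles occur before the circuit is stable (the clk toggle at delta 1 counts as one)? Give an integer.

t=0 Δ0: y=1 q=1 u=1 x=1 v=1 clk=0 p=0 r=0
  Δ1: clk:0→1
  Δ2: q:1→0
  (2Δ to stable)
t=1 Δ0: y=1 q=0 u=1 x=1 v=1 clk=1 p=0 r=0
  Δ1: clk:1→0
  (1Δ to stable)
t=2 Δ0: y=1 q=0 u=1 x=1 v=1 clk=0 p=0 r=0
  Δ1: clk:0→1, p:0→1
  Δ2: u:1→0
  Δ3: x:1→0
  (3Δ to stable)

2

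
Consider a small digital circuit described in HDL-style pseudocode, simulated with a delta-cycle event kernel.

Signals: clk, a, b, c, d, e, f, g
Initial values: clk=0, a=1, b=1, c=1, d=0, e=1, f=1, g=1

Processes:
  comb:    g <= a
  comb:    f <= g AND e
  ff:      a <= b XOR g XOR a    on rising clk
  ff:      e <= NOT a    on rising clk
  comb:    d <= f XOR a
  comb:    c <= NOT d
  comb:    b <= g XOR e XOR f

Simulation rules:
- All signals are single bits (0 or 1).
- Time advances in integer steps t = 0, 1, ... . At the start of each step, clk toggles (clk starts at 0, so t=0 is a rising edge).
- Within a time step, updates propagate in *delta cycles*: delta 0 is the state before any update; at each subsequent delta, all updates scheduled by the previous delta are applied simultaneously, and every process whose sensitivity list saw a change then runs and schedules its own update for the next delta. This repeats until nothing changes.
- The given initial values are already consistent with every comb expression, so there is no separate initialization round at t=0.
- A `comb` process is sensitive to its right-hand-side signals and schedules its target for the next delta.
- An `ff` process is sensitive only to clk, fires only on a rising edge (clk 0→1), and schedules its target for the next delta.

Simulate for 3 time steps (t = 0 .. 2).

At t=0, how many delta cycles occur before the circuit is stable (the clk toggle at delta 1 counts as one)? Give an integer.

t0.Δ0 g=1 a=1 e=1 b=1 c=1 clk=0 f=1 d=0
t0.Δ1 g=1 a=1 e=1 b=1 c=1 clk=1 f=1 d=0
t0.Δ2 g=1 a=1 e=0 b=1 c=1 clk=1 f=1 d=0
t0.Δ3 g=1 a=1 e=0 b=0 c=1 clk=1 f=0 d=0
t0.Δ4 g=1 a=1 e=0 b=1 c=1 clk=1 f=0 d=1
t0.Δ5 g=1 a=1 e=0 b=1 c=0 clk=1 f=0 d=1
t1.Δ0 g=1 a=1 e=0 b=1 c=0 clk=1 f=0 d=1
t1.Δ1 g=1 a=1 e=0 b=1 c=0 clk=0 f=0 d=1
t2.Δ0 g=1 a=1 e=0 b=1 c=0 clk=0 f=0 d=1
t2.Δ1 g=1 a=1 e=0 b=1 c=0 clk=1 f=0 d=1

5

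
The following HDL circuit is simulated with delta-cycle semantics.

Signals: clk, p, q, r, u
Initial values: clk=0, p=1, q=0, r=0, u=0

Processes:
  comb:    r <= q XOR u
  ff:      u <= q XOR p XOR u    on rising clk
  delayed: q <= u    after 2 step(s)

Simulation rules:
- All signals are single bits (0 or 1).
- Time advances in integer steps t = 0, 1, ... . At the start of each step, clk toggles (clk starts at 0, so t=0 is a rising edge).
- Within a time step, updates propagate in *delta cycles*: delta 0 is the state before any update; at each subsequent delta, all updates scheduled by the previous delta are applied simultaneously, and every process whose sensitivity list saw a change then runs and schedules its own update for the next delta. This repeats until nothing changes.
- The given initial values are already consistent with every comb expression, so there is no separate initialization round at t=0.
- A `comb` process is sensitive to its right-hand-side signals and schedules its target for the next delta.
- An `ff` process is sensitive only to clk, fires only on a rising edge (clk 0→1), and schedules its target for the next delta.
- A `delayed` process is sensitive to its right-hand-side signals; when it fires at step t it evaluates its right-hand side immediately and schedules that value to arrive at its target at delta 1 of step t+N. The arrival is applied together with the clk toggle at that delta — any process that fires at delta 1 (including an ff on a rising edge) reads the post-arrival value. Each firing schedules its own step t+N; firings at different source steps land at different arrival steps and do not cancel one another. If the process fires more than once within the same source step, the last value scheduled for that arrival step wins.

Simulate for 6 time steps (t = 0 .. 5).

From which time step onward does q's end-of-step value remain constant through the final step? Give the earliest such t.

2

t0.Δ0 q=0 p=1 r=0 clk=0 u=0
t0.Δ1 q=0 p=1 r=0 clk=1 u=0
t0.Δ2 q=0 p=1 r=0 clk=1 u=1
t0.Δ3 q=0 p=1 r=1 clk=1 u=1
t1.Δ0 q=0 p=1 r=1 clk=1 u=1
t1.Δ1 q=0 p=1 r=1 clk=0 u=1
t2.Δ0 q=0 p=1 r=1 clk=0 u=1
t2.Δ1 q=1 p=1 r=1 clk=1 u=1
t2.Δ2 q=1 p=1 r=0 clk=1 u=1
t3.Δ0 q=1 p=1 r=0 clk=1 u=1
t3.Δ1 q=1 p=1 r=0 clk=0 u=1
t4.Δ0 q=1 p=1 r=0 clk=0 u=1
t4.Δ1 q=1 p=1 r=0 clk=1 u=1
t5.Δ0 q=1 p=1 r=0 clk=1 u=1
t5.Δ1 q=1 p=1 r=0 clk=0 u=1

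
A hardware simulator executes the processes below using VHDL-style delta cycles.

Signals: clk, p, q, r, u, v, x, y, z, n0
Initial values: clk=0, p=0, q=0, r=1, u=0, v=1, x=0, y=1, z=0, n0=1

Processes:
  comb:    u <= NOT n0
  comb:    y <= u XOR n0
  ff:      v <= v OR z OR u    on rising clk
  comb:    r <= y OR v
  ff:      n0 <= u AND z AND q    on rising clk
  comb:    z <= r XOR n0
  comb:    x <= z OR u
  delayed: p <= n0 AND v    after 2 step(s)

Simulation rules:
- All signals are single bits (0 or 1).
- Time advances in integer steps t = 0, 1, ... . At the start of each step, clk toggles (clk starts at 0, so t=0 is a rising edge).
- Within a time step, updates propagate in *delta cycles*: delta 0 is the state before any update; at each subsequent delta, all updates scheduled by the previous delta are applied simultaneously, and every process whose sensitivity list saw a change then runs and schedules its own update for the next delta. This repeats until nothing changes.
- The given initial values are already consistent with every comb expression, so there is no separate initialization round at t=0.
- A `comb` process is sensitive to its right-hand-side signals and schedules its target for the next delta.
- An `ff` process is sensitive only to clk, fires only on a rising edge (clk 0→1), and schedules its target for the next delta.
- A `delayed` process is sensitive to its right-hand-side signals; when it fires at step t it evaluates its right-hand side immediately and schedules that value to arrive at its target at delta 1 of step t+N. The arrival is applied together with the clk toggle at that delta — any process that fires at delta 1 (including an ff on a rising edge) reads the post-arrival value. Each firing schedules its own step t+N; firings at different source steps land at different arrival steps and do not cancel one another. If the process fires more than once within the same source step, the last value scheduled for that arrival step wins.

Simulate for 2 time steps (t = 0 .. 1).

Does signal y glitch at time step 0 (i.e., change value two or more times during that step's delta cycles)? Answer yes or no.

t=0 Δ0: r=1 u=0 x=0 n0=1 v=1 z=0 clk=0 p=0 y=1 q=0
  Δ1: clk:0→1
  Δ2: n0:1→0
  Δ3: u:0→1, z:0→1, y:1→0
  Δ4: x:0→1, y:0→1
  (4Δ to stable)
t=1 Δ0: r=1 u=1 x=1 n0=0 v=1 z=1 clk=1 p=0 y=1 q=0
  Δ1: clk:1→0
  (1Δ to stable)

yes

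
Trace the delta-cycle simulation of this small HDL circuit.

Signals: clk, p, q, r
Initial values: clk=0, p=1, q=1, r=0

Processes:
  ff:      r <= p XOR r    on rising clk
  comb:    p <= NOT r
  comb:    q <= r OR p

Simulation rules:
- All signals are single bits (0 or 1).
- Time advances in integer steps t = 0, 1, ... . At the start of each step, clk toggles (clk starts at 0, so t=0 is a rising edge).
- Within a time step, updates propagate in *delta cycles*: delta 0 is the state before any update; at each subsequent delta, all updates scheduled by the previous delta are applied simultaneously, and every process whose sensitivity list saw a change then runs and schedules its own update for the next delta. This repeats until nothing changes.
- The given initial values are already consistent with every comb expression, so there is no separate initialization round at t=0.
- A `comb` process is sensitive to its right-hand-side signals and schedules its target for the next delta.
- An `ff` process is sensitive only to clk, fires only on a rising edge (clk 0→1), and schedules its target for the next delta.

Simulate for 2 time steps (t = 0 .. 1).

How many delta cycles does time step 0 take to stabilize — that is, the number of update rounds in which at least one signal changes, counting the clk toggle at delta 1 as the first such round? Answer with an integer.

[bits: clk,p,r,q]
t=0: Δ0=0101 Δ1=1101 Δ2=1111 Δ3=1011 | 3Δ
t=1: Δ0=1011 Δ1=0011 | 1Δ

3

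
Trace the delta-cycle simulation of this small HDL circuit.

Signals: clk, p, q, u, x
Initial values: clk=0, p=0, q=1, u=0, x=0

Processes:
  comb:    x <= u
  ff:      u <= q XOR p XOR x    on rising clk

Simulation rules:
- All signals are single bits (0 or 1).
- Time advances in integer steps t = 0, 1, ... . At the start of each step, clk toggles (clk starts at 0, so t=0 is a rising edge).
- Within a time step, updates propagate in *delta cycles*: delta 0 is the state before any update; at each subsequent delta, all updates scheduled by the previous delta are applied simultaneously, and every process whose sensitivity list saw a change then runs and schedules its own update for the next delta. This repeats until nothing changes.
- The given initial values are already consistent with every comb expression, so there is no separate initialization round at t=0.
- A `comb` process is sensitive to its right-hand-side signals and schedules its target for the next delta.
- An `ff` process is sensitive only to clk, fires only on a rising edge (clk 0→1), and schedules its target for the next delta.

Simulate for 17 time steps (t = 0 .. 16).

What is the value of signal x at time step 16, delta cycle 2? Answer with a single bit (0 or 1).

t0.Δ0 x=0 p=0 u=0 q=1 clk=0
t0.Δ1 x=0 p=0 u=0 q=1 clk=1
t0.Δ2 x=0 p=0 u=1 q=1 clk=1
t0.Δ3 x=1 p=0 u=1 q=1 clk=1
t1.Δ0 x=1 p=0 u=1 q=1 clk=1
t1.Δ1 x=1 p=0 u=1 q=1 clk=0
t2.Δ0 x=1 p=0 u=1 q=1 clk=0
t2.Δ1 x=1 p=0 u=1 q=1 clk=1
t2.Δ2 x=1 p=0 u=0 q=1 clk=1
t2.Δ3 x=0 p=0 u=0 q=1 clk=1
t3.Δ0 x=0 p=0 u=0 q=1 clk=1
t3.Δ1 x=0 p=0 u=0 q=1 clk=0
t4.Δ0 x=0 p=0 u=0 q=1 clk=0
t4.Δ1 x=0 p=0 u=0 q=1 clk=1
t4.Δ2 x=0 p=0 u=1 q=1 clk=1
t4.Δ3 x=1 p=0 u=1 q=1 clk=1
t5.Δ0 x=1 p=0 u=1 q=1 clk=1
t5.Δ1 x=1 p=0 u=1 q=1 clk=0
t6.Δ0 x=1 p=0 u=1 q=1 clk=0
t6.Δ1 x=1 p=0 u=1 q=1 clk=1
t6.Δ2 x=1 p=0 u=0 q=1 clk=1
t6.Δ3 x=0 p=0 u=0 q=1 clk=1
t7.Δ0 x=0 p=0 u=0 q=1 clk=1
t7.Δ1 x=0 p=0 u=0 q=1 clk=0
t8.Δ0 x=0 p=0 u=0 q=1 clk=0
t8.Δ1 x=0 p=0 u=0 q=1 clk=1
t8.Δ2 x=0 p=0 u=1 q=1 clk=1
t8.Δ3 x=1 p=0 u=1 q=1 clk=1
t9.Δ0 x=1 p=0 u=1 q=1 clk=1
t9.Δ1 x=1 p=0 u=1 q=1 clk=0
t10.Δ0 x=1 p=0 u=1 q=1 clk=0
t10.Δ1 x=1 p=0 u=1 q=1 clk=1
t10.Δ2 x=1 p=0 u=0 q=1 clk=1
t10.Δ3 x=0 p=0 u=0 q=1 clk=1
t11.Δ0 x=0 p=0 u=0 q=1 clk=1
t11.Δ1 x=0 p=0 u=0 q=1 clk=0
t12.Δ0 x=0 p=0 u=0 q=1 clk=0
t12.Δ1 x=0 p=0 u=0 q=1 clk=1
t12.Δ2 x=0 p=0 u=1 q=1 clk=1
t12.Δ3 x=1 p=0 u=1 q=1 clk=1
t13.Δ0 x=1 p=0 u=1 q=1 clk=1
t13.Δ1 x=1 p=0 u=1 q=1 clk=0
t14.Δ0 x=1 p=0 u=1 q=1 clk=0
t14.Δ1 x=1 p=0 u=1 q=1 clk=1
t14.Δ2 x=1 p=0 u=0 q=1 clk=1
t14.Δ3 x=0 p=0 u=0 q=1 clk=1
t15.Δ0 x=0 p=0 u=0 q=1 clk=1
t15.Δ1 x=0 p=0 u=0 q=1 clk=0
t16.Δ0 x=0 p=0 u=0 q=1 clk=0
t16.Δ1 x=0 p=0 u=0 q=1 clk=1
t16.Δ2 x=0 p=0 u=1 q=1 clk=1
t16.Δ3 x=1 p=0 u=1 q=1 clk=1

0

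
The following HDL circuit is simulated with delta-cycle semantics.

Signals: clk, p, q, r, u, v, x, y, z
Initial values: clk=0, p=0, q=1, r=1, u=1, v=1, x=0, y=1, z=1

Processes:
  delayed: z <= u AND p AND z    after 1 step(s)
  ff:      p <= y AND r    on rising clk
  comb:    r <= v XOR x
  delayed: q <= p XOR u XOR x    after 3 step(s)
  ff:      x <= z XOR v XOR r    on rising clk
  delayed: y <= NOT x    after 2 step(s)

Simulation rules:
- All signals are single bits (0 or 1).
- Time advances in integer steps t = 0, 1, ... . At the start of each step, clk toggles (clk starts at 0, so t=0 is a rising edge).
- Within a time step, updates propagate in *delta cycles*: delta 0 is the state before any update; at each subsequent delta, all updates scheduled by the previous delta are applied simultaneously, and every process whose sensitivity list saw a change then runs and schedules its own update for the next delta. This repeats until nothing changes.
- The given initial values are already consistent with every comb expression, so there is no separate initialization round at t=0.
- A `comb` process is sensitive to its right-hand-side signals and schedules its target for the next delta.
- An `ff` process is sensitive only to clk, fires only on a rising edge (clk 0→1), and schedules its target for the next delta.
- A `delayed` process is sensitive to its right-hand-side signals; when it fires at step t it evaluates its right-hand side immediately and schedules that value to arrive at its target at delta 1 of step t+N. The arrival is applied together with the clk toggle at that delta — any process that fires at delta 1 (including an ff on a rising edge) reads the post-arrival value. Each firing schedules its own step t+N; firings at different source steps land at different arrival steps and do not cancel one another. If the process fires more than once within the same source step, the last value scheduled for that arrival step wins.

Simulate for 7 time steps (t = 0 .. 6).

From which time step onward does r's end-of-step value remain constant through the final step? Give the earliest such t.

2

t=0 Δ0: y=1 p=0 q=1 u=1 clk=0 v=1 x=0 r=1 z=1
  Δ1: clk:0→1
  Δ2: p:0→1, x:0→1
  Δ3: r:1→0
  (3Δ to stable)
t=1 Δ0: y=1 p=1 q=1 u=1 clk=1 v=1 x=1 r=0 z=1
  Δ1: clk:1→0
  (1Δ to stable)
t=2 Δ0: y=1 p=1 q=1 u=1 clk=0 v=1 x=1 r=0 z=1
  Δ1: y:1→0, clk:0→1
  Δ2: p:1→0, x:1→0
  Δ3: r:0→1
  (3Δ to stable)
t=3 Δ0: y=0 p=0 q=1 u=1 clk=1 v=1 x=0 r=1 z=1
  Δ1: clk:1→0, z:1→0
  (1Δ to stable)
t=4 Δ0: y=0 p=0 q=1 u=1 clk=0 v=1 x=0 r=1 z=0
  Δ1: y:0→1, clk:0→1
  Δ2: p:0→1
  (2Δ to stable)
t=5 Δ0: y=1 p=1 q=1 u=1 clk=1 v=1 x=0 r=1 z=0
  Δ1: clk:1→0
  (1Δ to stable)
t=6 Δ0: y=1 p=1 q=1 u=1 clk=0 v=1 x=0 r=1 z=0
  Δ1: clk:0→1
  (1Δ to stable)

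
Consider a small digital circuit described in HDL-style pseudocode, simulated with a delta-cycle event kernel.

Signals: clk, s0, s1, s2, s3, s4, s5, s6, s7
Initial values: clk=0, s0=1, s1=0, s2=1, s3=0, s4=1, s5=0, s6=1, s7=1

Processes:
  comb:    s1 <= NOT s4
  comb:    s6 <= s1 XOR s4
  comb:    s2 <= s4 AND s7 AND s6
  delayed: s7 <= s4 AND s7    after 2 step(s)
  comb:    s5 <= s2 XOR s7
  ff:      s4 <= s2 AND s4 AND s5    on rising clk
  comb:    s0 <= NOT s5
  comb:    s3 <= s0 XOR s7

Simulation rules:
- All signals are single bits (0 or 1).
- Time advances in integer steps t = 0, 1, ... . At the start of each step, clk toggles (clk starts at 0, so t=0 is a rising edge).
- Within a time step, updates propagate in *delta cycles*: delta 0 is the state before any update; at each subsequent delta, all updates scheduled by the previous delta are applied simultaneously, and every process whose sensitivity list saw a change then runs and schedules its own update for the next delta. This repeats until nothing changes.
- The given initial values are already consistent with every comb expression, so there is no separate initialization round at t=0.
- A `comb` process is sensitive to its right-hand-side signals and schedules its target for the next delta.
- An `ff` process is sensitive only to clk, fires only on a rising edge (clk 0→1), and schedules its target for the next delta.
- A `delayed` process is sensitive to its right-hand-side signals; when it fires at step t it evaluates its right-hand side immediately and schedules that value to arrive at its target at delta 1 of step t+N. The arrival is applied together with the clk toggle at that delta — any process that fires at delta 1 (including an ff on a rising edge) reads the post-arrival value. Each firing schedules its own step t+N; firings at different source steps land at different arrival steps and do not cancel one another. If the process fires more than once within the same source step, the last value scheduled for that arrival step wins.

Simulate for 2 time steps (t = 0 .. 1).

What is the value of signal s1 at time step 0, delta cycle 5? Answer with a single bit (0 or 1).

1

[bits: s7,s6,s0,clk,s1,s2,s4,s5,s3]
t=0: Δ0=111001100 Δ1=111101100 Δ2=111101000 Δ3=101110000 Δ4=111110010 Δ5=110110010 Δ6=110110011 | 6Δ
t=1: Δ0=110110011 Δ1=110010011 | 1Δ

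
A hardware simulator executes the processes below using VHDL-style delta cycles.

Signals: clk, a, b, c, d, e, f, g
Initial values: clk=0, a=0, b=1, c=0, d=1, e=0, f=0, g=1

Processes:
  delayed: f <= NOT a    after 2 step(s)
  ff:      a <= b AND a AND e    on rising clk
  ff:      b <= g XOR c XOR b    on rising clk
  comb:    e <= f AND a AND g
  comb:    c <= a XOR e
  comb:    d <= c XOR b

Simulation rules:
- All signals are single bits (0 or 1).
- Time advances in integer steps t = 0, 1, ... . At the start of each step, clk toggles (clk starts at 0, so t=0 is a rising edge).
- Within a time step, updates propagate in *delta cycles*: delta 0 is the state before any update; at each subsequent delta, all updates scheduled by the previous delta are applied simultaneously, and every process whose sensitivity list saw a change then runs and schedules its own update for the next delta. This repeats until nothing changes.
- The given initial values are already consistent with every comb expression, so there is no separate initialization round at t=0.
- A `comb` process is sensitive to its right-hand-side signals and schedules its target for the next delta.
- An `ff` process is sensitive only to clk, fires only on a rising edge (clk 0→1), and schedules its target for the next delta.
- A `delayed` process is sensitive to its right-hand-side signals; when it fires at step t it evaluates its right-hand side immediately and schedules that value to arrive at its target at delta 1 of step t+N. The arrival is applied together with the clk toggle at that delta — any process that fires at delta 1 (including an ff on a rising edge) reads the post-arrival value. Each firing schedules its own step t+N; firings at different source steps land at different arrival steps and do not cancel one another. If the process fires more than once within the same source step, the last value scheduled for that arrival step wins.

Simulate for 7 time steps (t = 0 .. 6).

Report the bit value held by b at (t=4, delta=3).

0

t0.Δ0 b=1 c=0 g=1 d=1 a=0 f=0 e=0 clk=0
t0.Δ1 b=1 c=0 g=1 d=1 a=0 f=0 e=0 clk=1
t0.Δ2 b=0 c=0 g=1 d=1 a=0 f=0 e=0 clk=1
t0.Δ3 b=0 c=0 g=1 d=0 a=0 f=0 e=0 clk=1
t1.Δ0 b=0 c=0 g=1 d=0 a=0 f=0 e=0 clk=1
t1.Δ1 b=0 c=0 g=1 d=0 a=0 f=0 e=0 clk=0
t2.Δ0 b=0 c=0 g=1 d=0 a=0 f=0 e=0 clk=0
t2.Δ1 b=0 c=0 g=1 d=0 a=0 f=0 e=0 clk=1
t2.Δ2 b=1 c=0 g=1 d=0 a=0 f=0 e=0 clk=1
t2.Δ3 b=1 c=0 g=1 d=1 a=0 f=0 e=0 clk=1
t3.Δ0 b=1 c=0 g=1 d=1 a=0 f=0 e=0 clk=1
t3.Δ1 b=1 c=0 g=1 d=1 a=0 f=0 e=0 clk=0
t4.Δ0 b=1 c=0 g=1 d=1 a=0 f=0 e=0 clk=0
t4.Δ1 b=1 c=0 g=1 d=1 a=0 f=0 e=0 clk=1
t4.Δ2 b=0 c=0 g=1 d=1 a=0 f=0 e=0 clk=1
t4.Δ3 b=0 c=0 g=1 d=0 a=0 f=0 e=0 clk=1
t5.Δ0 b=0 c=0 g=1 d=0 a=0 f=0 e=0 clk=1
t5.Δ1 b=0 c=0 g=1 d=0 a=0 f=0 e=0 clk=0
t6.Δ0 b=0 c=0 g=1 d=0 a=0 f=0 e=0 clk=0
t6.Δ1 b=0 c=0 g=1 d=0 a=0 f=0 e=0 clk=1
t6.Δ2 b=1 c=0 g=1 d=0 a=0 f=0 e=0 clk=1
t6.Δ3 b=1 c=0 g=1 d=1 a=0 f=0 e=0 clk=1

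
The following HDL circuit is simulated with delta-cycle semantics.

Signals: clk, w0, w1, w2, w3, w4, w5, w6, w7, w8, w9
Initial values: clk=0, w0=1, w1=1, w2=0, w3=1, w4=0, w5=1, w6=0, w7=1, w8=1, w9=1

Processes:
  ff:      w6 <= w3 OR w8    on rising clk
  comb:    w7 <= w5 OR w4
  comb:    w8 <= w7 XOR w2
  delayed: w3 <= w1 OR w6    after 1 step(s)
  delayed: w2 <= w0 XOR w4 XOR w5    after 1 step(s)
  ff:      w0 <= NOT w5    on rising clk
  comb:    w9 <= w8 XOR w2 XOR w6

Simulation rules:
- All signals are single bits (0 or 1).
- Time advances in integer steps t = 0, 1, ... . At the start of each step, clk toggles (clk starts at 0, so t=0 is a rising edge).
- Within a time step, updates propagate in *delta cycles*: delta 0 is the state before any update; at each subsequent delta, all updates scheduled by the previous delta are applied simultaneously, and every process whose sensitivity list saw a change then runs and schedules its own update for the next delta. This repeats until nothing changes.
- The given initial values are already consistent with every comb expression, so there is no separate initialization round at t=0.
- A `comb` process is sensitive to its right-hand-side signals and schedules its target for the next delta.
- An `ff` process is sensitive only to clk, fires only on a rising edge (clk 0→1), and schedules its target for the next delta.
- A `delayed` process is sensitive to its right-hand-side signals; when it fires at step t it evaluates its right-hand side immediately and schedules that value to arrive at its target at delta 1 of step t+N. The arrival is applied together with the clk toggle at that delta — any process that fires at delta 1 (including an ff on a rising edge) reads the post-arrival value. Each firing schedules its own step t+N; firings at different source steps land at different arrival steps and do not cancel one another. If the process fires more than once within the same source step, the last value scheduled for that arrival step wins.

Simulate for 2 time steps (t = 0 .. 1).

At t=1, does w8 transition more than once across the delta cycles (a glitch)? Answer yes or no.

no

[bits: w3,w9,w0,w6,w1,w8,w2,w4,w7,w5,clk]
t=0: Δ0=11101100110 Δ1=11101100111 Δ2=11011100111 Δ3=10011100111 | 3Δ
t=1: Δ0=10011100111 Δ1=10011110110 Δ2=11011010110 Δ3=10011010110 | 3Δ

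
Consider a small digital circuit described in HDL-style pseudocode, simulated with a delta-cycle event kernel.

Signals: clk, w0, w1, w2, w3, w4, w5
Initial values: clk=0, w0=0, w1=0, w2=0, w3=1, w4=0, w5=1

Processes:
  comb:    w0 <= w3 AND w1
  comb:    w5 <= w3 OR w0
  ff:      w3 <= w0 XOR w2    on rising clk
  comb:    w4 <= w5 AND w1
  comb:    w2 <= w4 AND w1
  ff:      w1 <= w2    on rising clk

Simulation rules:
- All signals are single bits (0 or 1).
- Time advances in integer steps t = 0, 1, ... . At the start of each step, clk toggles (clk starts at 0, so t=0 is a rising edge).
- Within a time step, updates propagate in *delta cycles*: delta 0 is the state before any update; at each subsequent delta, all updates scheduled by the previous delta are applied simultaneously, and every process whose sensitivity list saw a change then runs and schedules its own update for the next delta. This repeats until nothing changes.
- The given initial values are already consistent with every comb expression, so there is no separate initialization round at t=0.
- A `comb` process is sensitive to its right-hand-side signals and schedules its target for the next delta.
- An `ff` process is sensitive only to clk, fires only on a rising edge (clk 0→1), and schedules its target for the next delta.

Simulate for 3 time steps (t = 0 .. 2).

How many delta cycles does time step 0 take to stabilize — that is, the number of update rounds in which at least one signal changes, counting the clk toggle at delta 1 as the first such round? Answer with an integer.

t=0 Δ0: w4=0 w3=1 w0=0 clk=0 w2=0 w1=0 w5=1
  Δ1: clk:0→1
  Δ2: w3:1→0
  Δ3: w5:1→0
  (3Δ to stable)
t=1 Δ0: w4=0 w3=0 w0=0 clk=1 w2=0 w1=0 w5=0
  Δ1: clk:1→0
  (1Δ to stable)
t=2 Δ0: w4=0 w3=0 w0=0 clk=0 w2=0 w1=0 w5=0
  Δ1: clk:0→1
  (1Δ to stable)

3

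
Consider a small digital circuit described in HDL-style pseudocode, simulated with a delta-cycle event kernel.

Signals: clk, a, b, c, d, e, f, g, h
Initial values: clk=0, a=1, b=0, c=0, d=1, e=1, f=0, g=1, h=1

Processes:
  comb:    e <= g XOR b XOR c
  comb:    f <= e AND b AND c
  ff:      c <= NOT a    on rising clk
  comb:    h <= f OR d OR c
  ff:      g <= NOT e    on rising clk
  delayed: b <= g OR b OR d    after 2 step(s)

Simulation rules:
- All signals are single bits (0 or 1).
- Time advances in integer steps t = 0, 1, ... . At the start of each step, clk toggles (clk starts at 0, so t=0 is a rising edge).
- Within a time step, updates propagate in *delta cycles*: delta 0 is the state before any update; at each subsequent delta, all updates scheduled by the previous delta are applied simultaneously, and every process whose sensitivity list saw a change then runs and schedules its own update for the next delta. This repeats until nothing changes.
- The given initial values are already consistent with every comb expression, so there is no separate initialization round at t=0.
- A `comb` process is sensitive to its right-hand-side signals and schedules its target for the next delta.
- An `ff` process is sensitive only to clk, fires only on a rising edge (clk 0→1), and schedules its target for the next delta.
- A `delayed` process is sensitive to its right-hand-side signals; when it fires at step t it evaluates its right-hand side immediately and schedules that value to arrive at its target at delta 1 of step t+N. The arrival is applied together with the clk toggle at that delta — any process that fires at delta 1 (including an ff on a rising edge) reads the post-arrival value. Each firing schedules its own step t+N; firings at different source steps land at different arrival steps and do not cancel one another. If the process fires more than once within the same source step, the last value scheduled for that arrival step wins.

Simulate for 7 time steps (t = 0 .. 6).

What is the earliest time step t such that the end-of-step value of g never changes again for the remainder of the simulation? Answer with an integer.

2

[bits: clk,h,f,a,e,d,b,g,c]
t=0: Δ0=010111010 Δ1=110111010 Δ2=110111000 Δ3=110101000 | 3Δ
t=1: Δ0=110101000 Δ1=010101000 | 1Δ
t=2: Δ0=010101000 Δ1=110101100 Δ2=110111110 Δ3=110101110 | 3Δ
t=3: Δ0=110101110 Δ1=010101110 | 1Δ
t=4: Δ0=010101110 Δ1=110101110 | 1Δ
t=5: Δ0=110101110 Δ1=010101110 | 1Δ
t=6: Δ0=010101110 Δ1=110101110 | 1Δ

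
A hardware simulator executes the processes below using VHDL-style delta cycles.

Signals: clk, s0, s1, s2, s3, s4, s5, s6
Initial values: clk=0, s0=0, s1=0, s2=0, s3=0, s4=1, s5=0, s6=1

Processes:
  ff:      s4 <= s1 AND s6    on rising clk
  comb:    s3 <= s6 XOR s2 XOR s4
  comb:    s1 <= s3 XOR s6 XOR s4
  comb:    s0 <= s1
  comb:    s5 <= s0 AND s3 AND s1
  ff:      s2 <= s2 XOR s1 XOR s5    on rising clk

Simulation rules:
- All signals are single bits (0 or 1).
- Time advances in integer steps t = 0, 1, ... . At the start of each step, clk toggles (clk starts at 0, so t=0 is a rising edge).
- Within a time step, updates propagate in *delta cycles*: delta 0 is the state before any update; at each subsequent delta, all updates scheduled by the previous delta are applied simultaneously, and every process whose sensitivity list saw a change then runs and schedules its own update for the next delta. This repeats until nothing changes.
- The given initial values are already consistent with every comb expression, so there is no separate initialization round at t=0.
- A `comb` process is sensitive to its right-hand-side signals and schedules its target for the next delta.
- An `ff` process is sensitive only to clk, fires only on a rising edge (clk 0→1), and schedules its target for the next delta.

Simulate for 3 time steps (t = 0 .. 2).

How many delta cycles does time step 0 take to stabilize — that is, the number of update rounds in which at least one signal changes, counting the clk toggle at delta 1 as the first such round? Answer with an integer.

5

t0.Δ0 clk=0 s5=0 s1=0 s4=1 s3=0 s0=0 s2=0 s6=1
t0.Δ1 clk=1 s5=0 s1=0 s4=1 s3=0 s0=0 s2=0 s6=1
t0.Δ2 clk=1 s5=0 s1=0 s4=0 s3=0 s0=0 s2=0 s6=1
t0.Δ3 clk=1 s5=0 s1=1 s4=0 s3=1 s0=0 s2=0 s6=1
t0.Δ4 clk=1 s5=0 s1=0 s4=0 s3=1 s0=1 s2=0 s6=1
t0.Δ5 clk=1 s5=0 s1=0 s4=0 s3=1 s0=0 s2=0 s6=1
t1.Δ0 clk=1 s5=0 s1=0 s4=0 s3=1 s0=0 s2=0 s6=1
t1.Δ1 clk=0 s5=0 s1=0 s4=0 s3=1 s0=0 s2=0 s6=1
t2.Δ0 clk=0 s5=0 s1=0 s4=0 s3=1 s0=0 s2=0 s6=1
t2.Δ1 clk=1 s5=0 s1=0 s4=0 s3=1 s0=0 s2=0 s6=1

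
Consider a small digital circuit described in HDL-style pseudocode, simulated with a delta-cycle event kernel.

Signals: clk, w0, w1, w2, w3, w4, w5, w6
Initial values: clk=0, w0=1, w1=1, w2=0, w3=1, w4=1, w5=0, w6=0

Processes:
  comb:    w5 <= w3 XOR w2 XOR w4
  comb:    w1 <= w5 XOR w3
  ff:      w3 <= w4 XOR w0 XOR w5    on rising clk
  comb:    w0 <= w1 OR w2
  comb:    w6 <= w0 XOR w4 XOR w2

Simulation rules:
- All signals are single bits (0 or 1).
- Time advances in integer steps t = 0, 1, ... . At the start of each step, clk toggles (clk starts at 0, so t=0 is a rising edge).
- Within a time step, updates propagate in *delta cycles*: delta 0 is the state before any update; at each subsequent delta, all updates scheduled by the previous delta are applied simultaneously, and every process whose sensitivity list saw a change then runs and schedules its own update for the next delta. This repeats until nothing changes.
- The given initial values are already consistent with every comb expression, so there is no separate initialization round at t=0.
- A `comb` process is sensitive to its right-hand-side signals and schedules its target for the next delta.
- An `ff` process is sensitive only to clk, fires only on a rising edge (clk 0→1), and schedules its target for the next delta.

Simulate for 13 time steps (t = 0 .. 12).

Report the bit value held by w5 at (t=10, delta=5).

0

t=0 Δ0: clk=0 w5=0 w6=0 w2=0 w4=1 w1=1 w3=1 w0=1
  Δ1: clk:0→1
  Δ2: w3:1→0
  Δ3: w5:0→1, w1:1→0
  Δ4: w1:0→1, w0:1→0
  Δ5: w6:0→1, w0:0→1
  Δ6: w6:1→0
  (6Δ to stable)
t=1 Δ0: clk=1 w5=1 w6=0 w2=0 w4=1 w1=1 w3=0 w0=1
  Δ1: clk:1→0
  (1Δ to stable)
t=2 Δ0: clk=0 w5=1 w6=0 w2=0 w4=1 w1=1 w3=0 w0=1
  Δ1: clk:0→1
  Δ2: w3:0→1
  Δ3: w5:1→0, w1:1→0
  Δ4: w1:0→1, w0:1→0
  Δ5: w6:0→1, w0:0→1
  Δ6: w6:1→0
  (6Δ to stable)
t=3 Δ0: clk=1 w5=0 w6=0 w2=0 w4=1 w1=1 w3=1 w0=1
  Δ1: clk:1→0
  (1Δ to stable)
t=4 Δ0: clk=0 w5=0 w6=0 w2=0 w4=1 w1=1 w3=1 w0=1
  Δ1: clk:0→1
  Δ2: w3:1→0
  Δ3: w5:0→1, w1:1→0
  Δ4: w1:0→1, w0:1→0
  Δ5: w6:0→1, w0:0→1
  Δ6: w6:1→0
  (6Δ to stable)
t=5 Δ0: clk=1 w5=1 w6=0 w2=0 w4=1 w1=1 w3=0 w0=1
  Δ1: clk:1→0
  (1Δ to stable)
t=6 Δ0: clk=0 w5=1 w6=0 w2=0 w4=1 w1=1 w3=0 w0=1
  Δ1: clk:0→1
  Δ2: w3:0→1
  Δ3: w5:1→0, w1:1→0
  Δ4: w1:0→1, w0:1→0
  Δ5: w6:0→1, w0:0→1
  Δ6: w6:1→0
  (6Δ to stable)
t=7 Δ0: clk=1 w5=0 w6=0 w2=0 w4=1 w1=1 w3=1 w0=1
  Δ1: clk:1→0
  (1Δ to stable)
t=8 Δ0: clk=0 w5=0 w6=0 w2=0 w4=1 w1=1 w3=1 w0=1
  Δ1: clk:0→1
  Δ2: w3:1→0
  Δ3: w5:0→1, w1:1→0
  Δ4: w1:0→1, w0:1→0
  Δ5: w6:0→1, w0:0→1
  Δ6: w6:1→0
  (6Δ to stable)
t=9 Δ0: clk=1 w5=1 w6=0 w2=0 w4=1 w1=1 w3=0 w0=1
  Δ1: clk:1→0
  (1Δ to stable)
t=10 Δ0: clk=0 w5=1 w6=0 w2=0 w4=1 w1=1 w3=0 w0=1
  Δ1: clk:0→1
  Δ2: w3:0→1
  Δ3: w5:1→0, w1:1→0
  Δ4: w1:0→1, w0:1→0
  Δ5: w6:0→1, w0:0→1
  Δ6: w6:1→0
  (6Δ to stable)
t=11 Δ0: clk=1 w5=0 w6=0 w2=0 w4=1 w1=1 w3=1 w0=1
  Δ1: clk:1→0
  (1Δ to stable)
t=12 Δ0: clk=0 w5=0 w6=0 w2=0 w4=1 w1=1 w3=1 w0=1
  Δ1: clk:0→1
  Δ2: w3:1→0
  Δ3: w5:0→1, w1:1→0
  Δ4: w1:0→1, w0:1→0
  Δ5: w6:0→1, w0:0→1
  Δ6: w6:1→0
  (6Δ to stable)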